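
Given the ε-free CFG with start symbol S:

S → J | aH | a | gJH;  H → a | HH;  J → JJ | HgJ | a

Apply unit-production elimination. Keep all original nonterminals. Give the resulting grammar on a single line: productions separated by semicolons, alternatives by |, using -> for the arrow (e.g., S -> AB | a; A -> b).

Unit productions: S->J.
Unit pairs (A ⇒* B via units): (S,J).
S: inherits non-unit rules of {J, S} → HgJ | JJ | a | aH | gJH.
H: inherits non-unit rules of {H} → HH | a.
J: inherits non-unit rules of {J} → HgJ | JJ | a.

S -> a | JJ | aH | HgJ | gJH; H -> a | HH; J -> a | JJ | HgJ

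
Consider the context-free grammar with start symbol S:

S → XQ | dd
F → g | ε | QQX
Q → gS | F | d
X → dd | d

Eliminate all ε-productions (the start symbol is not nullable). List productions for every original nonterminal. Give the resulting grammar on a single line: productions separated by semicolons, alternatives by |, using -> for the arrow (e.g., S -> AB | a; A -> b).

Nullable set: {F, Q}.
S -> XQ: Q nullable, giving X | XQ.
Drop F -> ε.
F -> QQX: Q, Q nullable, giving QQX | QX | X.
Q -> F: F nullable, giving F.
Unchanged (no nullable symbols): S -> dd; F -> g; Q -> d; Q -> gS; X -> d; X -> dd.

S -> X | XQ | dd; F -> X | g | QX | QQX; Q -> F | d | gS; X -> d | dd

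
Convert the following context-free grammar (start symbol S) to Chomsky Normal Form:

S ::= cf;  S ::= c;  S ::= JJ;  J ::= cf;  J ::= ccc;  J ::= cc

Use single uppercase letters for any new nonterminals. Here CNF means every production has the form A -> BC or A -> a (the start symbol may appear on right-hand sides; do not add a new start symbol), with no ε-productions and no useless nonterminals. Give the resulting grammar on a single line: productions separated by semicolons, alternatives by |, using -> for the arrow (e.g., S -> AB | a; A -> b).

No ε-productions.
No unit productions to eliminate.
TERM: introduce A -> c, B -> f and substitute in every rule of length ≥2.
BIN: J -> AAA becomes J -> AC, C -> AA.

S -> c | AB | JJ; A -> c; B -> f; C -> AA; J -> AA | AB | AC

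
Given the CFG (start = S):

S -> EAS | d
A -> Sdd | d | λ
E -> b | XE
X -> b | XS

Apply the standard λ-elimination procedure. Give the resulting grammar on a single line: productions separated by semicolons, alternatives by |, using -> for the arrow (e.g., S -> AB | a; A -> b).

S -> d | ES | EAS; A -> d | Sdd; E -> b | XE; X -> b | XS

Nullable set: {A}.
S -> EAS: A nullable, giving EAS | ES.
Drop A -> λ.
Unchanged (no nullable symbols): S -> d; A -> Sdd; A -> d; E -> XE; E -> b; X -> XS; X -> b.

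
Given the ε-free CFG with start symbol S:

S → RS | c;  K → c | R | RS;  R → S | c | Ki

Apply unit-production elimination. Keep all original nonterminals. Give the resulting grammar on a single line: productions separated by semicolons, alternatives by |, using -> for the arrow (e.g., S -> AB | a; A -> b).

Unit productions: K->R, R->S.
Unit pairs (A ⇒* B via units): (K,R), (K,S), (R,S).
S: inherits non-unit rules of {S} → RS | c.
K: inherits non-unit rules of {K, R, S} → Ki | RS | c.
R: inherits non-unit rules of {R, S} → Ki | RS | c.

S -> c | RS; K -> c | Ki | RS; R -> c | Ki | RS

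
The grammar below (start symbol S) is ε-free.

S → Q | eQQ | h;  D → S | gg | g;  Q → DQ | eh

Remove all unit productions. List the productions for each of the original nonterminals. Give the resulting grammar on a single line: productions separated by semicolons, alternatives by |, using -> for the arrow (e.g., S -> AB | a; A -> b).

S -> h | DQ | eh | eQQ; D -> g | h | DQ | eh | gg | eQQ; Q -> DQ | eh

Unit productions: D->S, S->Q.
Unit pairs (A ⇒* B via units): (D,Q), (D,S), (S,Q).
S: inherits non-unit rules of {Q, S} → DQ | eQQ | eh | h.
D: inherits non-unit rules of {D, Q, S} → DQ | eQQ | eh | g | gg | h.
Q: inherits non-unit rules of {Q} → DQ | eh.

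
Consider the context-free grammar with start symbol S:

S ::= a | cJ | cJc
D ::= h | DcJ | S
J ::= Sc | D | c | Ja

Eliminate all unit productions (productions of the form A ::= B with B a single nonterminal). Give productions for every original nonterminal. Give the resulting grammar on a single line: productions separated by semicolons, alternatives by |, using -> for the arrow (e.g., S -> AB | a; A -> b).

S -> a | cJ | cJc; D -> a | h | cJ | DcJ | cJc; J -> a | c | h | Ja | Sc | cJ | DcJ | cJc

Unit productions: D->S, J->D.
Unit pairs (A ⇒* B via units): (D,S), (J,D), (J,S).
S: inherits non-unit rules of {S} → a | cJ | cJc.
D: inherits non-unit rules of {D, S} → DcJ | a | cJ | cJc | h.
J: inherits non-unit rules of {D, J, S} → DcJ | Ja | Sc | a | c | cJ | cJc | h.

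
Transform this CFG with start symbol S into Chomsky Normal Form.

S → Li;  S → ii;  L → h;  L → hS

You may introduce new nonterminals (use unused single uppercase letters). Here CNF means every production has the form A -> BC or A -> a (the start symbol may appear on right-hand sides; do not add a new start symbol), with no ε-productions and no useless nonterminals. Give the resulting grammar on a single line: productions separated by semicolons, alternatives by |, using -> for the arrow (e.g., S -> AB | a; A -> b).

No ε-productions.
No unit productions to eliminate.
TERM: introduce A -> h, B -> i and substitute in every rule of length ≥2.

S -> BB | LB; A -> h; B -> i; L -> h | AS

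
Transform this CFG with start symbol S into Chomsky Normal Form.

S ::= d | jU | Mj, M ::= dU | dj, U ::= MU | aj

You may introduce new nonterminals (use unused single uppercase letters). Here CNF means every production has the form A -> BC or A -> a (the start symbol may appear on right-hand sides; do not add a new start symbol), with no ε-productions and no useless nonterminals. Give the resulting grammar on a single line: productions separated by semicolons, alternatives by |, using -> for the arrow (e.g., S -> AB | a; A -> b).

S -> d | BU | MB; A -> d; B -> j; C -> a; M -> AB | AU; U -> CB | MU

No ε-productions.
No unit productions to eliminate.
TERM: introduce C -> a, A -> d, B -> j and substitute in every rule of length ≥2.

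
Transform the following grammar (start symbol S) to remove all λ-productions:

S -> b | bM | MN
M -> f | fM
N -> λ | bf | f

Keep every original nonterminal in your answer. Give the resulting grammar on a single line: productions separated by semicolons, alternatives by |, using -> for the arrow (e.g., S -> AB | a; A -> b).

Nullable set: {N}.
S -> MN: N nullable, giving M | MN.
Drop N -> λ.
Unchanged (no nullable symbols): S -> b; S -> bM; M -> f; M -> fM; N -> bf; N -> f.

S -> M | b | MN | bM; M -> f | fM; N -> f | bf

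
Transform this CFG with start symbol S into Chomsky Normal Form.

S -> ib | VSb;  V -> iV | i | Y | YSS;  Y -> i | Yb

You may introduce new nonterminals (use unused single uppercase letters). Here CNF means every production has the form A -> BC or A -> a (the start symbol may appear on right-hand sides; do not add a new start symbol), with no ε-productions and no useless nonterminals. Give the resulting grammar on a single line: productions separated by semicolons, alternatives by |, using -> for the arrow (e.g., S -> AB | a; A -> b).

S -> BA | VC; A -> b; B -> i; C -> SA; D -> SS; V -> i | BV | YA | YD; Y -> i | YA

No ε-productions.
After unit-elimination: S -> ib | VSb; V -> i | Yb | iV | YSS; Y -> i | Yb.
TERM: introduce A -> b, B -> i and substitute in every rule of length ≥2.
BIN: S -> VSA becomes S -> VC, C -> SA; V -> YSS becomes V -> YD, D -> SS.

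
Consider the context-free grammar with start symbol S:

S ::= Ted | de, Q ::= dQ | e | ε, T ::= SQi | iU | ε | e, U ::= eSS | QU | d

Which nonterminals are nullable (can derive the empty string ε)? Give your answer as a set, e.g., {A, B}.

{Q, T}

Directly nullable (have an ε-rule): {Q, T}.
Not nullable: S, U — each has a terminal in every rule's right-hand side or depends on a non-nullable symbol.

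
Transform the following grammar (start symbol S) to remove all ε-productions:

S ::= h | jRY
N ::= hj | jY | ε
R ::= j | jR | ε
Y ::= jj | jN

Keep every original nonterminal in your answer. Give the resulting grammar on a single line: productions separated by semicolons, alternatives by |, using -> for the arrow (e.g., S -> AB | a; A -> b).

S -> h | jY | jRY; N -> hj | jY; R -> j | jR; Y -> j | jN | jj

Nullable set: {N, R}.
S -> jRY: R nullable, giving jRY | jY.
Drop N -> ε.
Drop R -> ε.
R -> jR: R nullable, giving j | jR.
Y -> jN: N nullable, giving j | jN.
Unchanged (no nullable symbols): S -> h; N -> hj; N -> jY; R -> j; Y -> jj.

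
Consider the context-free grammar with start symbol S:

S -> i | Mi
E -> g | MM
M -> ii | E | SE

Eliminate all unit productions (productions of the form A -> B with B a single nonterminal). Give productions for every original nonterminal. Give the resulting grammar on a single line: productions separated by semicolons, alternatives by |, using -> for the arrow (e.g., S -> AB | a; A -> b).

Unit productions: M->E.
Unit pairs (A ⇒* B via units): (M,E).
S: inherits non-unit rules of {S} → Mi | i.
E: inherits non-unit rules of {E} → MM | g.
M: inherits non-unit rules of {E, M} → MM | SE | g | ii.

S -> i | Mi; E -> g | MM; M -> g | MM | SE | ii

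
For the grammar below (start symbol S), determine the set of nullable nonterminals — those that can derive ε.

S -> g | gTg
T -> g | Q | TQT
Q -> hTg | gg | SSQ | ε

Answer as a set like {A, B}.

{Q, T}

Directly nullable (have an ε-rule): {Q}.
T is nullable via T -> Q (every symbol on the right is already known nullable).
Not nullable: S — each has a terminal in every rule's right-hand side or depends on a non-nullable symbol.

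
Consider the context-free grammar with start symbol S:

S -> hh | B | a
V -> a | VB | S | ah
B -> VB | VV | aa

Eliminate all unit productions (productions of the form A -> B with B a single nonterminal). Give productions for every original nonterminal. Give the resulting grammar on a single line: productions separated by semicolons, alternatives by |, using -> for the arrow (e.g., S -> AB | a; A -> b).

S -> a | VB | VV | aa | hh; B -> VB | VV | aa; V -> a | VB | VV | aa | ah | hh

Unit productions: S->B, V->S.
Unit pairs (A ⇒* B via units): (S,B), (V,B), (V,S).
S: inherits non-unit rules of {B, S} → VB | VV | a | aa | hh.
B: inherits non-unit rules of {B} → VB | VV | aa.
V: inherits non-unit rules of {B, S, V} → VB | VV | a | aa | ah | hh.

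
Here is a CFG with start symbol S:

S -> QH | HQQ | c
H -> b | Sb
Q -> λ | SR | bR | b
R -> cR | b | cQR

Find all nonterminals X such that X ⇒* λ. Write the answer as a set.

{Q}

Directly nullable (have an ε-rule): {Q}.
Not nullable: H, R, S — each has a terminal in every rule's right-hand side or depends on a non-nullable symbol.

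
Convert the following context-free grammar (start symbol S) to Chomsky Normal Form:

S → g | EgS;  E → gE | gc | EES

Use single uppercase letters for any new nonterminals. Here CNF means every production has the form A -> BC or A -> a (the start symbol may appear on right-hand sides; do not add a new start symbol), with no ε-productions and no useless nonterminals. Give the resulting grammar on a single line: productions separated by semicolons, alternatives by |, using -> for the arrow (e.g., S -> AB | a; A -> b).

No ε-productions.
No unit productions to eliminate.
TERM: introduce B -> c, A -> g and substitute in every rule of length ≥2.
BIN: E -> EES becomes E -> EC, C -> ES; S -> EAS becomes S -> ED, D -> AS.

S -> g | ED; A -> g; B -> c; C -> ES; D -> AS; E -> AB | AE | EC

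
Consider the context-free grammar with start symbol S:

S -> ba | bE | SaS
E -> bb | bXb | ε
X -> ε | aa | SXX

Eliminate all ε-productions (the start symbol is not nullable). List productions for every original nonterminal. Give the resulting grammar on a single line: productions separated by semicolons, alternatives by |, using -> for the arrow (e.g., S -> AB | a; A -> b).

S -> b | bE | ba | SaS; E -> bb | bXb; X -> S | SX | aa | SXX

Nullable set: {E, X}.
S -> bE: E nullable, giving b | bE.
Drop E -> ε.
E -> bXb: X nullable, giving bXb | bb.
Drop X -> ε.
X -> SXX: X, X nullable, giving S | SX | SXX.
Unchanged (no nullable symbols): S -> SaS; S -> ba; E -> bb; X -> aa.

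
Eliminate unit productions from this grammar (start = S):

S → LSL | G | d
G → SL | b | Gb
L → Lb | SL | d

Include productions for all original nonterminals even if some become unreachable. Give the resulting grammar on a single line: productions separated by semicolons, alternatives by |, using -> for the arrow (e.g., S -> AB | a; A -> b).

Unit productions: S->G.
Unit pairs (A ⇒* B via units): (S,G).
S: inherits non-unit rules of {G, S} → Gb | LSL | SL | b | d.
G: inherits non-unit rules of {G} → Gb | SL | b.
L: inherits non-unit rules of {L} → Lb | SL | d.

S -> b | d | Gb | SL | LSL; G -> b | Gb | SL; L -> d | Lb | SL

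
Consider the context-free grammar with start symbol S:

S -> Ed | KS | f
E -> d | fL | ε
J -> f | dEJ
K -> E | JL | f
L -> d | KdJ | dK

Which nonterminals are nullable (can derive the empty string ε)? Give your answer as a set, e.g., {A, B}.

Directly nullable (have an ε-rule): {E}.
K is nullable via K -> E (every symbol on the right is already known nullable).
Not nullable: J, L, S — each has a terminal in every rule's right-hand side or depends on a non-nullable symbol.

{E, K}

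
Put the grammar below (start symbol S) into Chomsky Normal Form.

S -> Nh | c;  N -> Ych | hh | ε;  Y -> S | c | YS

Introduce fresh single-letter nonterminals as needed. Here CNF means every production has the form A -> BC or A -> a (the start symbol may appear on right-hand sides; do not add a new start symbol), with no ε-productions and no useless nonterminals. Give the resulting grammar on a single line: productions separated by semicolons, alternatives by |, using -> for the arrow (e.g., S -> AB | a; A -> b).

Nullable: {N}; after ε-elimination: S -> c | h | Nh; N -> hh | Ych; Y -> S | c | YS.
After unit-elimination: S -> c | h | Nh; N -> hh | Ych; Y -> c | h | Nh | YS.
TERM: introduce A -> c, B -> h and substitute in every rule of length ≥2.
BIN: N -> YAB becomes N -> YC, C -> AB.

S -> c | h | NB; A -> c; B -> h; C -> AB; N -> BB | YC; Y -> c | h | NB | YS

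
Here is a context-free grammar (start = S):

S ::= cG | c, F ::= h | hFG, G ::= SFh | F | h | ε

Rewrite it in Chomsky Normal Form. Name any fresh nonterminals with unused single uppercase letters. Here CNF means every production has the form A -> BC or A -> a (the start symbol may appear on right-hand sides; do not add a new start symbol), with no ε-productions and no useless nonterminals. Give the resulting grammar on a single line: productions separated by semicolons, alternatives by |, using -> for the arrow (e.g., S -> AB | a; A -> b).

Nullable: {G}; after ε-elimination: S -> c | cG; F -> h | hF | hFG; G -> F | h | SFh.
After unit-elimination: S -> c | cG; F -> h | hF | hFG; G -> h | hF | SFh | hFG.
TERM: introduce B -> c, A -> h and substitute in every rule of length ≥2.
BIN: F -> AFG becomes F -> AC, C -> FG; G -> AFG becomes G -> AD, D -> FG; G -> SFA becomes G -> SE, E -> FA.

S -> c | BG; A -> h; B -> c; C -> FG; D -> FG; E -> FA; F -> h | AC | AF; G -> h | AD | AF | SE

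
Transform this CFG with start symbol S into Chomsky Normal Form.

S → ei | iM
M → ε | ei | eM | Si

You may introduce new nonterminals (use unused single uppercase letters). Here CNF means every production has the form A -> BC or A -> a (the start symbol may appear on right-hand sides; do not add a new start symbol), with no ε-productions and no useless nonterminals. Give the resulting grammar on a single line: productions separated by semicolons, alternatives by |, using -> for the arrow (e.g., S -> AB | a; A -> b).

Nullable: {M}; after ε-elimination: S -> i | ei | iM; M -> e | Si | eM | ei.
No unit productions to eliminate.
TERM: introduce B -> e, A -> i and substitute in every rule of length ≥2.

S -> i | AM | BA; A -> i; B -> e; M -> e | BA | BM | SA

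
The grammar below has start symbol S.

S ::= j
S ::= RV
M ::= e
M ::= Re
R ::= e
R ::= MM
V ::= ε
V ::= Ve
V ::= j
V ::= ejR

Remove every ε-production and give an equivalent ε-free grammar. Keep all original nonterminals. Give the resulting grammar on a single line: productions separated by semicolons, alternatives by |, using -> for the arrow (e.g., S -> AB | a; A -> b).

S -> R | j | RV; M -> e | Re; R -> e | MM; V -> e | j | Ve | ejR

Nullable set: {V}.
S -> RV: V nullable, giving R | RV.
Drop V -> ε.
V -> Ve: V nullable, giving Ve | e.
Unchanged (no nullable symbols): S -> j; M -> Re; M -> e; R -> MM; R -> e; V -> ejR; V -> j.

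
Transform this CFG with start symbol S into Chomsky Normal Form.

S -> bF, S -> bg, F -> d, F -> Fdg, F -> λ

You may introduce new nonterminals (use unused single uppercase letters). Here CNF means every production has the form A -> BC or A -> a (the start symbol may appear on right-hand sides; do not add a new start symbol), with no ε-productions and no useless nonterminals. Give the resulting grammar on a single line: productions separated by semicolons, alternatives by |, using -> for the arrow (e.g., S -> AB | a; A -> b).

S -> b | CB | CF; A -> d; B -> g; C -> b; D -> AB; F -> d | AB | FD

Nullable: {F}; after ε-elimination: S -> b | bF | bg; F -> d | dg | Fdg.
No unit productions to eliminate.
TERM: introduce C -> b, A -> d, B -> g and substitute in every rule of length ≥2.
BIN: F -> FAB becomes F -> FD, D -> AB.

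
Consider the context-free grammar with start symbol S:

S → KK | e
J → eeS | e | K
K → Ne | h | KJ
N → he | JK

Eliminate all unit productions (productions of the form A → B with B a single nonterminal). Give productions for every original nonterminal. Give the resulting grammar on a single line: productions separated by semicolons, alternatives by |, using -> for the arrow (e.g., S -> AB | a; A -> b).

Unit productions: J->K.
Unit pairs (A ⇒* B via units): (J,K).
S: inherits non-unit rules of {S} → KK | e.
J: inherits non-unit rules of {J, K} → KJ | Ne | e | eeS | h.
K: inherits non-unit rules of {K} → KJ | Ne | h.
N: inherits non-unit rules of {N} → JK | he.

S -> e | KK; J -> e | h | KJ | Ne | eeS; K -> h | KJ | Ne; N -> JK | he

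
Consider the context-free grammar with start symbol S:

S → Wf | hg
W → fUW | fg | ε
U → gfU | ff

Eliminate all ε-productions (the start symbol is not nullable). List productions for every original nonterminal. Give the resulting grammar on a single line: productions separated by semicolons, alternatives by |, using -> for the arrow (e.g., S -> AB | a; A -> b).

S -> f | Wf | hg; U -> ff | gfU; W -> fU | fg | fUW

Nullable set: {W}.
S -> Wf: W nullable, giving Wf | f.
Drop W -> ε.
W -> fUW: W nullable, giving fU | fUW.
Unchanged (no nullable symbols): S -> hg; U -> ff; U -> gfU; W -> fg.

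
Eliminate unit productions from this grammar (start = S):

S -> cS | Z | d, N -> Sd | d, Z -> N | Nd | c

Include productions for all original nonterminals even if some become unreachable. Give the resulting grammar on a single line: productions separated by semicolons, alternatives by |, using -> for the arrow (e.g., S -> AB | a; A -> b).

S -> c | d | Nd | Sd | cS; N -> d | Sd; Z -> c | d | Nd | Sd

Unit productions: S->Z, Z->N.
Unit pairs (A ⇒* B via units): (S,N), (S,Z), (Z,N).
S: inherits non-unit rules of {N, S, Z} → Nd | Sd | c | cS | d.
N: inherits non-unit rules of {N} → Sd | d.
Z: inherits non-unit rules of {N, Z} → Nd | Sd | c | d.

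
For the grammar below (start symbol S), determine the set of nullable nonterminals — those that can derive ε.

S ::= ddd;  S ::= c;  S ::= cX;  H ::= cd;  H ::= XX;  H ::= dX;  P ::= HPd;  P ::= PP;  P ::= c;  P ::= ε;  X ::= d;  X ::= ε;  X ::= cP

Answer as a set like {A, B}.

{H, P, X}

Directly nullable (have an ε-rule): {P, X}.
H is nullable via H -> XX (every symbol on the right is already known nullable).
Not nullable: S — each has a terminal in every rule's right-hand side or depends on a non-nullable symbol.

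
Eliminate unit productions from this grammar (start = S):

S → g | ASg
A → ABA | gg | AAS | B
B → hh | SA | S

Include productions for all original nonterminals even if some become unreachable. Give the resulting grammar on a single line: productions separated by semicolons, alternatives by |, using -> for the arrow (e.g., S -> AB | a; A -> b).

S -> g | ASg; A -> g | SA | gg | hh | AAS | ABA | ASg; B -> g | SA | hh | ASg

Unit productions: A->B, B->S.
Unit pairs (A ⇒* B via units): (A,B), (A,S), (B,S).
S: inherits non-unit rules of {S} → ASg | g.
A: inherits non-unit rules of {A, B, S} → AAS | ABA | ASg | SA | g | gg | hh.
B: inherits non-unit rules of {B, S} → ASg | SA | g | hh.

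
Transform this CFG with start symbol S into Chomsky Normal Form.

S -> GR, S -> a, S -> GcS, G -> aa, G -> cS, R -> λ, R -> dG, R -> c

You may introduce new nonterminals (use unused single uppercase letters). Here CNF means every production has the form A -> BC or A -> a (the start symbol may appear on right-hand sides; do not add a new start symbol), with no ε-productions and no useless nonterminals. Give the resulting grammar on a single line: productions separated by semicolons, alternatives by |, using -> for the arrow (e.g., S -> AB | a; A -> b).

S -> a | AA | BS | GD | GR; A -> a; B -> c; C -> d; D -> BS; G -> AA | BS; R -> c | CG

Nullable: {R}; after ε-elimination: S -> G | a | GR | GcS; G -> aa | cS; R -> c | dG.
After unit-elimination: S -> a | GR | aa | cS | GcS; G -> aa | cS; R -> c | dG.
TERM: introduce A -> a, B -> c, C -> d and substitute in every rule of length ≥2.
BIN: S -> GBS becomes S -> GD, D -> BS.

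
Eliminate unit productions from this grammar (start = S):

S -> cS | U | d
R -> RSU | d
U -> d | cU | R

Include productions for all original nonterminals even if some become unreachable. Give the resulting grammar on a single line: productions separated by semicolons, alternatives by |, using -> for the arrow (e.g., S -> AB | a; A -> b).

Unit productions: S->U, U->R.
Unit pairs (A ⇒* B via units): (S,R), (S,U), (U,R).
S: inherits non-unit rules of {R, S, U} → RSU | cS | cU | d.
R: inherits non-unit rules of {R} → RSU | d.
U: inherits non-unit rules of {R, U} → RSU | cU | d.

S -> d | cS | cU | RSU; R -> d | RSU; U -> d | cU | RSU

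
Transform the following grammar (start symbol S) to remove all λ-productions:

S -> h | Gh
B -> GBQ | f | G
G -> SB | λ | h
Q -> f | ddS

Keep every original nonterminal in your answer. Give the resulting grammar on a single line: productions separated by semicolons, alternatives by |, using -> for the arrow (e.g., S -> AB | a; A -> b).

S -> h | Gh; B -> G | Q | f | BQ | GQ | GBQ; G -> S | h | SB; Q -> f | ddS

Nullable set: {B, G}.
S -> Gh: G nullable, giving Gh | h.
B -> G: G nullable, giving G.
B -> GBQ: G, B nullable, giving BQ | GBQ | GQ | Q.
Drop G -> λ.
G -> SB: B nullable, giving S | SB.
Unchanged (no nullable symbols): S -> h; B -> f; G -> h; Q -> ddS; Q -> f.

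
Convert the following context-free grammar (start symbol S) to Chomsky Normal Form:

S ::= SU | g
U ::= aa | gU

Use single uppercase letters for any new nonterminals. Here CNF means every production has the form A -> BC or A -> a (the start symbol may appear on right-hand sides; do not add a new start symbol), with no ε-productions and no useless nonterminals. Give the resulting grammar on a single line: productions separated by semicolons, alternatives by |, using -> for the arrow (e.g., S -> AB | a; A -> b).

No ε-productions.
No unit productions to eliminate.
TERM: introduce A -> a, B -> g and substitute in every rule of length ≥2.

S -> g | SU; A -> a; B -> g; U -> AA | BU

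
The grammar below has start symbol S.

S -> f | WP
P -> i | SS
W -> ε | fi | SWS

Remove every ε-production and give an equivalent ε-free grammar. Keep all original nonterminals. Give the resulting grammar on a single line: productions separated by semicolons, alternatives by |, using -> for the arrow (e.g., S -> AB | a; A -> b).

Nullable set: {W}.
S -> WP: W nullable, giving P | WP.
Drop W -> ε.
W -> SWS: W nullable, giving SS | SWS.
Unchanged (no nullable symbols): S -> f; P -> SS; P -> i; W -> fi.

S -> P | f | WP; P -> i | SS; W -> SS | fi | SWS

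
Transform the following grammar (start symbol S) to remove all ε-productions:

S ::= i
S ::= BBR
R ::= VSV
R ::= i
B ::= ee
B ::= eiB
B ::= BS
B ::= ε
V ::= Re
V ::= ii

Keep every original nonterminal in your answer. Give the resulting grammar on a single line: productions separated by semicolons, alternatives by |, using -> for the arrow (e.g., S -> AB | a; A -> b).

S -> R | i | BR | BBR; B -> S | BS | ee | ei | eiB; R -> i | VSV; V -> Re | ii

Nullable set: {B}.
S -> BBR: B, B nullable, giving BBR | BR | R.
Drop B -> ε.
B -> BS: B nullable, giving BS | S.
B -> eiB: B nullable, giving ei | eiB.
Unchanged (no nullable symbols): S -> i; B -> ee; R -> VSV; R -> i; V -> Re; V -> ii.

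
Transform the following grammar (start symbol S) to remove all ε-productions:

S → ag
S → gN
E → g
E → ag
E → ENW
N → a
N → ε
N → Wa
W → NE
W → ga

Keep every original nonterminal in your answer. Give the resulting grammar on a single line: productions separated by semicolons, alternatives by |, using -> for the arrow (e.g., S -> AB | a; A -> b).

Nullable set: {N}.
S -> gN: N nullable, giving g | gN.
E -> ENW: N nullable, giving ENW | EW.
Drop N -> ε.
W -> NE: N nullable, giving E | NE.
Unchanged (no nullable symbols): S -> ag; E -> ag; E -> g; N -> Wa; N -> a; W -> ga.

S -> g | ag | gN; E -> g | EW | ag | ENW; N -> a | Wa; W -> E | NE | ga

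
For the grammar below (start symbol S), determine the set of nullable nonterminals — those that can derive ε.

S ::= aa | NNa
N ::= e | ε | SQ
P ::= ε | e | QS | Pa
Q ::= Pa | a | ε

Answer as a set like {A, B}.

{N, P, Q}

Directly nullable (have an ε-rule): {N, P, Q}.
Not nullable: S — each has a terminal in every rule's right-hand side or depends on a non-nullable symbol.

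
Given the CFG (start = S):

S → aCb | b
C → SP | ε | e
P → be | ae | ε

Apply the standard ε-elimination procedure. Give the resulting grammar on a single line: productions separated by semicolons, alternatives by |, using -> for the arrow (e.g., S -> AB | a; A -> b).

S -> b | ab | aCb; C -> S | e | SP; P -> ae | be

Nullable set: {C, P}.
S -> aCb: C nullable, giving aCb | ab.
Drop C -> ε.
C -> SP: P nullable, giving S | SP.
Drop P -> ε.
Unchanged (no nullable symbols): S -> b; C -> e; P -> ae; P -> be.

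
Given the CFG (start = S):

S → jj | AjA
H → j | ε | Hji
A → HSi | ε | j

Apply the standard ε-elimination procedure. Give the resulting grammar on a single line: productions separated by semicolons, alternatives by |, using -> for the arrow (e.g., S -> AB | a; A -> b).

S -> j | Aj | jA | jj | AjA; A -> j | Si | HSi; H -> j | ji | Hji

Nullable set: {A, H}.
S -> AjA: A, A nullable, giving Aj | AjA | j | jA.
Drop A -> ε.
A -> HSi: H nullable, giving HSi | Si.
Drop H -> ε.
H -> Hji: H nullable, giving Hji | ji.
Unchanged (no nullable symbols): S -> jj; A -> j; H -> j.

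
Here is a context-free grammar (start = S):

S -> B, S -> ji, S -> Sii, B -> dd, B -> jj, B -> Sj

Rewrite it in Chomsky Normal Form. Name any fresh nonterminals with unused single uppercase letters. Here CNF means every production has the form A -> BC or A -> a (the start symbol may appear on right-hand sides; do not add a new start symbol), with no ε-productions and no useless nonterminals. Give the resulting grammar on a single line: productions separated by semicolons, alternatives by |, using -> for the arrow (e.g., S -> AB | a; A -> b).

No ε-productions.
After unit-elimination: S -> Sj | dd | ji | jj | Sii; B -> Sj | dd | jj.
TERM: introduce C -> d, D -> i, A -> j and substitute in every rule of length ≥2.
BIN: S -> SDD becomes S -> SE, E -> DD.
Drop unreachable/unproductive: B.

S -> AA | AD | CC | SA | SE; A -> j; C -> d; D -> i; E -> DD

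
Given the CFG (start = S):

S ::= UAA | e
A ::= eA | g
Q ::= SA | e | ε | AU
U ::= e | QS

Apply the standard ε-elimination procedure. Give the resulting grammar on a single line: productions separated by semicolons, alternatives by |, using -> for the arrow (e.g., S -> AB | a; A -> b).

Nullable set: {Q}.
Drop Q -> ε.
U -> QS: Q nullable, giving QS | S.
Unchanged (no nullable symbols): S -> UAA; S -> e; A -> eA; A -> g; Q -> AU; Q -> SA; Q -> e; U -> e.

S -> e | UAA; A -> g | eA; Q -> e | AU | SA; U -> S | e | QS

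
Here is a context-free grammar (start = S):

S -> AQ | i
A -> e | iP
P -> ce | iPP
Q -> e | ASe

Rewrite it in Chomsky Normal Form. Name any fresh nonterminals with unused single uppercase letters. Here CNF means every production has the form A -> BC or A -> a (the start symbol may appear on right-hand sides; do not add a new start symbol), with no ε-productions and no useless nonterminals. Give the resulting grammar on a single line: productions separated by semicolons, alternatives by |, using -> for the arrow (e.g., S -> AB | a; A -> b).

No ε-productions.
No unit productions to eliminate.
TERM: introduce C -> c, D -> e, B -> i and substitute in every rule of length ≥2.
BIN: P -> BPP becomes P -> BE, E -> PP; Q -> ASD becomes Q -> AF, F -> SD.

S -> i | AQ; A -> e | BP; B -> i; C -> c; D -> e; E -> PP; F -> SD; P -> BE | CD; Q -> e | AF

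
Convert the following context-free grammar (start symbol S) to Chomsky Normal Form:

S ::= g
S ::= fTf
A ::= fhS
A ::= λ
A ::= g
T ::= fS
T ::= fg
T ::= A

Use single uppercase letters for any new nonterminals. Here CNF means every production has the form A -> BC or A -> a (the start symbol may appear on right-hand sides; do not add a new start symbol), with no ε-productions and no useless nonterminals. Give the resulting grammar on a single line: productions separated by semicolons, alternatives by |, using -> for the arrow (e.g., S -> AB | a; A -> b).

Nullable: {A, T}; after ε-elimination: S -> g | ff | fTf; A -> g | fhS; T -> A | fS | fg.
After unit-elimination: S -> g | ff | fTf; A -> g | fhS; T -> g | fS | fg | fhS.
TERM: introduce B -> f, D -> g, C -> h and substitute in every rule of length ≥2.
BIN: A -> BCS becomes A -> BE, E -> CS; S -> BTB becomes S -> BF, F -> TB; T -> BCS becomes T -> BG, G -> CS.
Drop unreachable/unproductive: A.

S -> g | BB | BF; B -> f; C -> h; D -> g; F -> TB; G -> CS; T -> g | BD | BG | BS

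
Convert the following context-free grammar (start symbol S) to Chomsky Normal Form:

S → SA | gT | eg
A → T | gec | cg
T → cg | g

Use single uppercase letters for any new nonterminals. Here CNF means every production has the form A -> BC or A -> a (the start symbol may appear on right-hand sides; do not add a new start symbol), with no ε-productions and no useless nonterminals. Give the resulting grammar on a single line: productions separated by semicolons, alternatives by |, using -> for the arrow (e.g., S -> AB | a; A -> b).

No ε-productions.
After unit-elimination: S -> SA | eg | gT; A -> g | cg | gec; T -> g | cg.
TERM: introduce B -> c, D -> e, C -> g and substitute in every rule of length ≥2.
BIN: A -> CDB becomes A -> CE, E -> DB.

S -> CT | DC | SA; A -> g | BC | CE; B -> c; C -> g; D -> e; E -> DB; T -> g | BC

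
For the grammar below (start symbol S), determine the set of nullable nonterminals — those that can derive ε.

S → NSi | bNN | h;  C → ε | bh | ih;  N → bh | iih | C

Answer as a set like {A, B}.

Directly nullable (have an ε-rule): {C}.
N is nullable via N -> C (every symbol on the right is already known nullable).
Not nullable: S — each has a terminal in every rule's right-hand side or depends on a non-nullable symbol.

{C, N}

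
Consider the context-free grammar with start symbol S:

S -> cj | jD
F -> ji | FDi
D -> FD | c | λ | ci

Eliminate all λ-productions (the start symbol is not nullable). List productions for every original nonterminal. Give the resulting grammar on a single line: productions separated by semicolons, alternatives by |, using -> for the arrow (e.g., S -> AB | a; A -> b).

Nullable set: {D}.
S -> jD: D nullable, giving j | jD.
Drop D -> λ.
D -> FD: D nullable, giving F | FD.
F -> FDi: D nullable, giving FDi | Fi.
Unchanged (no nullable symbols): S -> cj; D -> c; D -> ci; F -> ji.

S -> j | cj | jD; D -> F | c | FD | ci; F -> Fi | ji | FDi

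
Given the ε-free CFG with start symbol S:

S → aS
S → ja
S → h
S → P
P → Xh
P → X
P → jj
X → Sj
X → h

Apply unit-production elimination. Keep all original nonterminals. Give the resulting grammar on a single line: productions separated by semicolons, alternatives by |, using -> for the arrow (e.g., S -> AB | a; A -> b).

S -> h | Sj | Xh | aS | ja | jj; P -> h | Sj | Xh | jj; X -> h | Sj

Unit productions: P->X, S->P.
Unit pairs (A ⇒* B via units): (P,X), (S,P), (S,X).
S: inherits non-unit rules of {P, S, X} → Sj | Xh | aS | h | ja | jj.
P: inherits non-unit rules of {P, X} → Sj | Xh | h | jj.
X: inherits non-unit rules of {X} → Sj | h.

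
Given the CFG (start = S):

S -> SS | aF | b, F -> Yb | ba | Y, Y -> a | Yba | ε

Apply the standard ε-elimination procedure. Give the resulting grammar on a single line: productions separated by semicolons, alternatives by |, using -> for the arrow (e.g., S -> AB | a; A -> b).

Nullable set: {F, Y}.
S -> aF: F nullable, giving a | aF.
F -> Y: Y nullable, giving Y.
F -> Yb: Y nullable, giving Yb | b.
Drop Y -> ε.
Y -> Yba: Y nullable, giving Yba | ba.
Unchanged (no nullable symbols): S -> SS; S -> b; F -> ba; Y -> a.

S -> a | b | SS | aF; F -> Y | b | Yb | ba; Y -> a | ba | Yba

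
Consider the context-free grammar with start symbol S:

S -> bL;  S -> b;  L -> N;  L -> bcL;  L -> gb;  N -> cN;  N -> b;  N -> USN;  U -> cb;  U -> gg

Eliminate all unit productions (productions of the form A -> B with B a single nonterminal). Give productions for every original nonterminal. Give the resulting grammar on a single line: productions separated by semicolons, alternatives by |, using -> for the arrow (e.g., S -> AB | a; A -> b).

S -> b | bL; L -> b | cN | gb | USN | bcL; N -> b | cN | USN; U -> cb | gg

Unit productions: L->N.
Unit pairs (A ⇒* B via units): (L,N).
S: inherits non-unit rules of {S} → b | bL.
L: inherits non-unit rules of {L, N} → USN | b | bcL | cN | gb.
N: inherits non-unit rules of {N} → USN | b | cN.
U: inherits non-unit rules of {U} → cb | gg.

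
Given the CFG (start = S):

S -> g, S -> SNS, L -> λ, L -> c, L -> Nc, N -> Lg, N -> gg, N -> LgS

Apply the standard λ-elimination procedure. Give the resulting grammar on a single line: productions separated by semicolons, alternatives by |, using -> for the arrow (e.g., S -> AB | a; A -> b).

S -> g | SNS; L -> c | Nc; N -> g | Lg | gS | gg | LgS

Nullable set: {L}.
Drop L -> λ.
N -> Lg: L nullable, giving Lg | g.
N -> LgS: L nullable, giving LgS | gS.
Unchanged (no nullable symbols): S -> SNS; S -> g; L -> Nc; L -> c; N -> gg.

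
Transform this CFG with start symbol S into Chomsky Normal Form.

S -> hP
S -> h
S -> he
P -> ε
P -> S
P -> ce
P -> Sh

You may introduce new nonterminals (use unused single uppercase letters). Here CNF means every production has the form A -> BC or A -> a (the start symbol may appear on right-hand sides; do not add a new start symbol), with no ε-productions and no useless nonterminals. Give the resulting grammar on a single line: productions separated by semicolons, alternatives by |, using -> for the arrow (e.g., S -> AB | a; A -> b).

Nullable: {P}; after ε-elimination: S -> h | hP | he; P -> S | Sh | ce.
After unit-elimination: S -> h | hP | he; P -> h | Sh | ce | hP | he.
TERM: introduce B -> c, C -> e, A -> h and substitute in every rule of length ≥2.

S -> h | AC | AP; A -> h; B -> c; C -> e; P -> h | AC | AP | BC | SA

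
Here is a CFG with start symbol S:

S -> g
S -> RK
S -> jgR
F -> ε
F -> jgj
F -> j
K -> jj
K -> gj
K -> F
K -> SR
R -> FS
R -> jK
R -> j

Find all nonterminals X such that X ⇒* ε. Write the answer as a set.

Directly nullable (have an ε-rule): {F}.
K is nullable via K -> F (every symbol on the right is already known nullable).
Not nullable: R, S — each has a terminal in every rule's right-hand side or depends on a non-nullable symbol.

{F, K}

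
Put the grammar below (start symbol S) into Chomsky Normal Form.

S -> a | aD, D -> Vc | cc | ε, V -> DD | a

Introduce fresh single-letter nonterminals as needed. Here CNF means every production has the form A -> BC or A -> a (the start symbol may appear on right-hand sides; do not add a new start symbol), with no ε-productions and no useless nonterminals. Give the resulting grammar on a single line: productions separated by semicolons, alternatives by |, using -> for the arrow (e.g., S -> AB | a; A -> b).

S -> a | BD; A -> c; B -> a; D -> c | AA | VA; V -> a | c | AA | DD | VA

Nullable: {D, V}; after ε-elimination: S -> a | aD; D -> c | Vc | cc; V -> D | a | DD.
After unit-elimination: S -> a | aD; D -> c | Vc | cc; V -> a | c | DD | Vc | cc.
TERM: introduce B -> a, A -> c and substitute in every rule of length ≥2.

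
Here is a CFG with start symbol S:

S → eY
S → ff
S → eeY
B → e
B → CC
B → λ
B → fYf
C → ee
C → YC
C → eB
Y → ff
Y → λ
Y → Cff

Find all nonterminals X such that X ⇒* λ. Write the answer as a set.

Directly nullable (have an ε-rule): {B, Y}.
Not nullable: C, S — each has a terminal in every rule's right-hand side or depends on a non-nullable symbol.

{B, Y}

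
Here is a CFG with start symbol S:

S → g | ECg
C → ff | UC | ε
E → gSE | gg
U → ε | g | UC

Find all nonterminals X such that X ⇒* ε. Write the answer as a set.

{C, U}

Directly nullable (have an ε-rule): {C, U}.
Not nullable: E, S — each has a terminal in every rule's right-hand side or depends on a non-nullable symbol.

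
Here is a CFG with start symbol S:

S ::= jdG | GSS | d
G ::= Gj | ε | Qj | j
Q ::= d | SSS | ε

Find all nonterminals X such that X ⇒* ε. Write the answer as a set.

{G, Q}

Directly nullable (have an ε-rule): {G, Q}.
Not nullable: S — each has a terminal in every rule's right-hand side or depends on a non-nullable symbol.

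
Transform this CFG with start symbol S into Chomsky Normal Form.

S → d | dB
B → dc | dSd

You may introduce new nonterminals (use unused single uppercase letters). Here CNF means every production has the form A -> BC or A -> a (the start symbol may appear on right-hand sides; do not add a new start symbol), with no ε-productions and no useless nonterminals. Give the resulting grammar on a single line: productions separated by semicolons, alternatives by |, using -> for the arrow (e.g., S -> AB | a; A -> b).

S -> d | AB; A -> d; B -> AC | AD; C -> c; D -> SA

No ε-productions.
No unit productions to eliminate.
TERM: introduce C -> c, A -> d and substitute in every rule of length ≥2.
BIN: B -> ASA becomes B -> AD, D -> SA.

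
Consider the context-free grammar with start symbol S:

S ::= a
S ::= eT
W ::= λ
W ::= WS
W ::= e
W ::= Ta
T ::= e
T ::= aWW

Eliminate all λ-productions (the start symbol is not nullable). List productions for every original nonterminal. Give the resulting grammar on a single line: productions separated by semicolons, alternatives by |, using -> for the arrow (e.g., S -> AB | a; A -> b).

Nullable set: {W}.
T -> aWW: W, W nullable, giving a | aW | aWW.
Drop W -> λ.
W -> WS: W nullable, giving S | WS.
Unchanged (no nullable symbols): S -> a; S -> eT; T -> e; W -> Ta; W -> e.

S -> a | eT; T -> a | e | aW | aWW; W -> S | e | Ta | WS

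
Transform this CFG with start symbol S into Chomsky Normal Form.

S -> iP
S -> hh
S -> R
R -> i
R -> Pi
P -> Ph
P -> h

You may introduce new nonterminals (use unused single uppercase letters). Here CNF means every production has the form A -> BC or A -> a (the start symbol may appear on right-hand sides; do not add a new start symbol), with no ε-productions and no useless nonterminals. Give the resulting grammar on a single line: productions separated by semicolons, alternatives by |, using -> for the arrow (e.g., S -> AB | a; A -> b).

S -> i | AA | BP | PB; A -> h; B -> i; P -> h | PA

No ε-productions.
After unit-elimination: S -> i | Pi | hh | iP; P -> h | Ph; R -> i | Pi.
TERM: introduce A -> h, B -> i and substitute in every rule of length ≥2.
Drop unreachable/unproductive: R.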